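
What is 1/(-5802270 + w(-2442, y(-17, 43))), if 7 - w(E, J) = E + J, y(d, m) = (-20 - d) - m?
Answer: -1/5799775 ≈ -1.7242e-7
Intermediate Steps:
y(d, m) = -20 - d - m
w(E, J) = 7 - E - J (w(E, J) = 7 - (E + J) = 7 + (-E - J) = 7 - E - J)
1/(-5802270 + w(-2442, y(-17, 43))) = 1/(-5802270 + (7 - 1*(-2442) - (-20 - 1*(-17) - 1*43))) = 1/(-5802270 + (7 + 2442 - (-20 + 17 - 43))) = 1/(-5802270 + (7 + 2442 - 1*(-46))) = 1/(-5802270 + (7 + 2442 + 46)) = 1/(-5802270 + 2495) = 1/(-5799775) = -1/5799775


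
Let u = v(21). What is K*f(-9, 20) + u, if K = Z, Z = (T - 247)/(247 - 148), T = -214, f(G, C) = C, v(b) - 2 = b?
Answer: -6943/99 ≈ -70.131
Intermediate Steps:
v(b) = 2 + b
u = 23 (u = 2 + 21 = 23)
Z = -461/99 (Z = (-214 - 247)/(247 - 148) = -461/99 ≈ -4.6566)
K = -461/99 ≈ -4.6566
K*f(-9, 20) + u = -461/99*20 + 23 = -9220/99 + 23 = -6943/99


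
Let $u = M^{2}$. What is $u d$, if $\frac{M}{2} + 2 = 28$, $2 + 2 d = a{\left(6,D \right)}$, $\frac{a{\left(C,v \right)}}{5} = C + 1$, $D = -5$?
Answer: $44616$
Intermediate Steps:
$a{\left(C,v \right)} = 5 + 5 C$ ($a{\left(C,v \right)} = 5 \left(C + 1\right) = 5 \left(1 + C\right) = 5 + 5 C$)
$d = \frac{33}{2}$ ($d = -1 + \frac{5 + 5 \cdot 6}{2} = -1 + \frac{5 + 30}{2} = -1 + \frac{1}{2} \cdot 35 = -1 + \frac{35}{2} = \frac{33}{2} \approx 16.5$)
$M = 52$ ($M = -4 + 2 \cdot 28 = -4 + 56 = 52$)
$u = 2704$ ($u = 52^{2} = 2704$)
$u d = 2704 \cdot \frac{33}{2} = 44616$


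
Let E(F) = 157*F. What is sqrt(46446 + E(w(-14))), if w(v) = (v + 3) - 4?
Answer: 3*sqrt(4899) ≈ 209.98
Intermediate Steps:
w(v) = -1 + v (w(v) = (3 + v) - 4 = -1 + v)
sqrt(46446 + E(w(-14))) = sqrt(46446 + 157*(-1 - 14)) = sqrt(46446 + 157*(-15)) = sqrt(46446 - 2355) = sqrt(44091) = 3*sqrt(4899)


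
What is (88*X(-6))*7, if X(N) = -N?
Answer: 3696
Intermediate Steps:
(88*X(-6))*7 = (88*(-1*(-6)))*7 = (88*6)*7 = 528*7 = 3696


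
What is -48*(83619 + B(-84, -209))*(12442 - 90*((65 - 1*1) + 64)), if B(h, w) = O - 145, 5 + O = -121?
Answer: -3688649088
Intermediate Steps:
O = -126 (O = -5 - 121 = -126)
B(h, w) = -271 (B(h, w) = -126 - 145 = -271)
-48*(83619 + B(-84, -209))*(12442 - 90*((65 - 1*1) + 64)) = -48*(83619 - 271)*(12442 - 90*((65 - 1*1) + 64)) = -4000704*(12442 - 90*((65 - 1) + 64)) = -4000704*(12442 - 90*(64 + 64)) = -4000704*(12442 - 90*128) = -4000704*(12442 - 11520) = -4000704*922 = -48*76846856 = -3688649088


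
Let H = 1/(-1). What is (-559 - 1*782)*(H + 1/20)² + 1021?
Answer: -75701/400 ≈ -189.25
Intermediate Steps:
H = -1
(-559 - 1*782)*(H + 1/20)² + 1021 = (-559 - 1*782)*(-1 + 1/20)² + 1021 = (-559 - 782)*(-1 + 1/20)² + 1021 = -1341*(-19/20)² + 1021 = -1341*361/400 + 1021 = -484101/400 + 1021 = -75701/400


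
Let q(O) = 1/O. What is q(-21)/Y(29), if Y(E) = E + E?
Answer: -1/1218 ≈ -0.00082102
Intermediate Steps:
Y(E) = 2*E
q(-21)/Y(29) = 1/((-21)*((2*29))) = -1/21/58 = -1/21*1/58 = -1/1218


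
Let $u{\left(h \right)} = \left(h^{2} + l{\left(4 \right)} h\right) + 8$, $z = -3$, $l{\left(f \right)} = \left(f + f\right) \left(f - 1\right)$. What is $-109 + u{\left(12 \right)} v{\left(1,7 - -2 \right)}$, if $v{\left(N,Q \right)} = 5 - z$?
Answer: $3411$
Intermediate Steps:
$l{\left(f \right)} = 2 f \left(-1 + f\right)$
$v{\left(N,Q \right)} = 8$ ($v{\left(N,Q \right)} = 5 - -3 = 5 + 3 = 8$)
$u{\left(h \right)} = 8 + h^{2} + 24 h$ ($u{\left(h \right)} = \left(h^{2} + 2 \cdot 4 \left(-1 + 4\right) h\right) + 8 = \left(h^{2} + 2 \cdot 4 \cdot 3 h\right) + 8 = \left(h^{2} + 24 h\right) + 8 = 8 + h^{2} + 24 h$)
$-109 + u{\left(12 \right)} v{\left(1,7 - -2 \right)} = -109 + \left(8 + 12^{2} + 24 \cdot 12\right) 8 = -109 + \left(8 + 144 + 288\right) 8 = -109 + 440 \cdot 8 = -109 + 3520 = 3411$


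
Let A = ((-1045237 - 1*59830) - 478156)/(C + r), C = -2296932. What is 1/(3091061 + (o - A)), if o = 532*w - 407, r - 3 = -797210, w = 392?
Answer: 3094139/10208175617299 ≈ 3.0310e-7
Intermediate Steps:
r = -797207 (r = 3 - 797210 = -797207)
o = 208137 (o = 532*392 - 407 = 208544 - 407 = 208137)
A = 1583223/3094139 (A = ((-1045237 - 1*59830) - 478156)/(-2296932 - 797207) = ((-1045237 - 59830) - 478156)/(-3094139) = (-1105067 - 478156)*(-1/3094139) = -1583223*(-1/3094139) = 1583223/3094139 ≈ 0.51168)
1/(3091061 + (o - A)) = 1/(3091061 + (208137 - 1*1583223/3094139)) = 1/(3091061 + (208137 - 1583223/3094139)) = 1/(3091061 + 644003225820/3094139) = 1/(10208175617299/3094139) = 3094139/10208175617299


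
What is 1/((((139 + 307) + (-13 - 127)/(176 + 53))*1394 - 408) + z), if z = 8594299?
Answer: 229/2110180675 ≈ 1.0852e-7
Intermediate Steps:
1/((((139 + 307) + (-13 - 127)/(176 + 53))*1394 - 408) + z) = 1/((((139 + 307) + (-13 - 127)/(176 + 53))*1394 - 408) + 8594299) = 1/(((446 - 140/229)*1394 - 408) + 8594299) = 1/(((101994/229)*1394 - 408) + 8594299) = 1/((142179636/229 - 408) + 8594299) = 1/(142086204/229 + 8594299) = 1/(2110180675/229) = 229/2110180675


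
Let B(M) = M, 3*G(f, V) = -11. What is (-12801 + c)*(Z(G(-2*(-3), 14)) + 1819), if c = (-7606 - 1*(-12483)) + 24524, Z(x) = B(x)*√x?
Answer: 30195400 - 182600*I*√33/9 ≈ 3.0195e+7 - 1.1655e+5*I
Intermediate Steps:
G(f, V) = -11/3 (G(f, V) = (⅓)*(-11) = -11/3)
Z(x) = x^(3/2) (Z(x) = x*√x = x^(3/2))
c = 29401 (c = (-7606 + 12483) + 24524 = 4877 + 24524 = 29401)
(-12801 + c)*(Z(G(-2*(-3), 14)) + 1819) = (-12801 + 29401)*((-11/3)^(3/2) + 1819) = 16600*(-11*I*√33/9 + 1819) = 16600*(1819 - 11*I*√33/9) = 30195400 - 182600*I*√33/9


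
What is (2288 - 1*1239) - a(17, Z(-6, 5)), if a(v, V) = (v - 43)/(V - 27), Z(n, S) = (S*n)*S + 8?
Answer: 13635/13 ≈ 1048.8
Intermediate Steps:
Z(n, S) = 8 + n*S² (Z(n, S) = n*S² + 8 = 8 + n*S²)
a(v, V) = (-43 + v)/(-27 + V)
(2288 - 1*1239) - a(17, Z(-6, 5)) = (2288 - 1*1239) - (-43 + 17)/(-27 + (8 - 6*5²)) = (2288 - 1239) - (-26)/(-27 + (8 - 6*25)) = 1049 - (-26)/(-27 + (8 - 150)) = 1049 - (-26)/(-27 - 142) = 1049 - (-26)/(-169) = 1049 - (-1)*(-26)/169 = 1049 - 1*2/13 = 1049 - 2/13 = 13635/13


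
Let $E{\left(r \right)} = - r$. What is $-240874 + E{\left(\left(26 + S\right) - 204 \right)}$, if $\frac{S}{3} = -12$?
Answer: $-240660$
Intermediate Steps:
$S = -36$ ($S = 3 \left(-12\right) = -36$)
$-240874 + E{\left(\left(26 + S\right) - 204 \right)} = -240874 - \left(\left(26 - 36\right) - 204\right) = -240874 - \left(-10 - 204\right) = -240874 - -214 = -240874 + 214 = -240660$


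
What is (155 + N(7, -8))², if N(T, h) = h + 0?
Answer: 21609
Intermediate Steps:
N(T, h) = h
(155 + N(7, -8))² = (155 - 8)² = 147² = 21609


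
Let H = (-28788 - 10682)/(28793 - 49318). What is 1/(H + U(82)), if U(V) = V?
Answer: 4105/344504 ≈ 0.011916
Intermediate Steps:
H = 7894/4105 (H = -39470/(-20525) = -39470*(-1/20525) = 7894/4105 ≈ 1.9230)
1/(H + U(82)) = 1/(7894/4105 + 82) = 1/(344504/4105) = 4105/344504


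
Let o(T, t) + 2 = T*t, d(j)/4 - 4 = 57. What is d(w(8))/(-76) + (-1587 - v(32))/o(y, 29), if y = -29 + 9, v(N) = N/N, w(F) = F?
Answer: -2665/5529 ≈ -0.48200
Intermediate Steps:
v(N) = 1
d(j) = 244 (d(j) = 16 + 4*57 = 16 + 228 = 244)
y = -20
o(T, t) = -2 + T*t
d(w(8))/(-76) + (-1587 - v(32))/o(y, 29) = 244/(-76) + (-1587 - 1*1)/(-2 - 20*29) = 244*(-1/76) + (-1587 - 1)/(-2 - 580) = -61/19 - 1588/(-582) = -61/19 - 1588*(-1/582) = -61/19 + 794/291 = -2665/5529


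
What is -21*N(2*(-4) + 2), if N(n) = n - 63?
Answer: 1449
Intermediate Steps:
N(n) = -63 + n
-21*N(2*(-4) + 2) = -21*(-63 + (2*(-4) + 2)) = -21*(-63 + (-8 + 2)) = -21*(-63 - 6) = -21*(-69) = 1449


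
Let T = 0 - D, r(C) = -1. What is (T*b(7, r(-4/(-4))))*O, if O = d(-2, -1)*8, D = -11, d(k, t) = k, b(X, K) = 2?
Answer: -352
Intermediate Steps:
O = -16 (O = -2*8 = -16)
T = 11 (T = 0 - 1*(-11) = 0 + 11 = 11)
(T*b(7, r(-4/(-4))))*O = (11*2)*(-16) = 22*(-16) = -352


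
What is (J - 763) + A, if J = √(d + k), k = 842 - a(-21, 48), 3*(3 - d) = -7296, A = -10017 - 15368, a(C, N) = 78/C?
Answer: -26148 + √160755/7 ≈ -26091.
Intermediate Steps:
A = -25385
d = 2435 (d = 3 - ⅓*(-7296) = 3 + 2432 = 2435)
k = 5920/7 (k = 842 - 78/(-21) = 842 - 78*(-1)/21 = 842 - 1*(-26/7) = 842 + 26/7 = 5920/7 ≈ 845.71)
J = √160755/7 (J = √(2435 + 5920/7) = √(22965/7) = √160755/7 ≈ 57.278)
(J - 763) + A = (√160755/7 - 763) - 25385 = (-763 + √160755/7) - 25385 = -26148 + √160755/7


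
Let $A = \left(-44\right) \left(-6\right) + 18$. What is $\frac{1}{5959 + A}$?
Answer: $\frac{1}{6241} \approx 0.00016023$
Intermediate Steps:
$A = 282$ ($A = 264 + 18 = 282$)
$\frac{1}{5959 + A} = \frac{1}{5959 + 282} = \frac{1}{6241}$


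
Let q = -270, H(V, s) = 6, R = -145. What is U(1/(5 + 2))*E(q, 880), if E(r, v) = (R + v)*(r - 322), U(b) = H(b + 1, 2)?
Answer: -2610720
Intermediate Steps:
U(b) = 6
E(r, v) = (-322 + r)*(-145 + v) (E(r, v) = (-145 + v)*(r - 322) = (-145 + v)*(-322 + r) = (-322 + r)*(-145 + v))
U(1/(5 + 2))*E(q, 880) = 6*(46690 - 322*880 - 145*(-270) - 270*880) = 6*(46690 - 283360 + 39150 - 237600) = 6*(-435120) = -2610720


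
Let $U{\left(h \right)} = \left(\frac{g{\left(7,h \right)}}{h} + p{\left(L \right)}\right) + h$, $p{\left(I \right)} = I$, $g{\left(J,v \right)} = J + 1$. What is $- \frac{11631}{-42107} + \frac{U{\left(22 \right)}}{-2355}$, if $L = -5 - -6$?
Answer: $\frac{290479556}{1090781835} \approx 0.2663$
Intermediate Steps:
$g{\left(J,v \right)} = 1 + J$
$L = 1$ ($L = -5 + 6 = 1$)
$U{\left(h \right)} = 1 + h + \frac{8}{h}$ ($U{\left(h \right)} = \left(\frac{1 + 7}{h} + 1\right) + h = \left(\frac{8}{h} + 1\right) + h = \left(1 + \frac{8}{h}\right) + h = 1 + h + \frac{8}{h}$)
$- \frac{11631}{-42107} + \frac{U{\left(22 \right)}}{-2355} = - \frac{11631}{-42107} + \frac{1 + 22 + \frac{8}{22}}{-2355} = \left(-11631\right) \left(- \frac{1}{42107}\right) + \left(1 + 22 + 8 \cdot \frac{1}{22}\right) \left(- \frac{1}{2355}\right) = \frac{11631}{42107} + \left(1 + 22 + \frac{4}{11}\right) \left(- \frac{1}{2355}\right) = \frac{11631}{42107} + \frac{257}{11} \left(- \frac{1}{2355}\right) = \frac{11631}{42107} - \frac{257}{25905} = \frac{290479556}{1090781835}$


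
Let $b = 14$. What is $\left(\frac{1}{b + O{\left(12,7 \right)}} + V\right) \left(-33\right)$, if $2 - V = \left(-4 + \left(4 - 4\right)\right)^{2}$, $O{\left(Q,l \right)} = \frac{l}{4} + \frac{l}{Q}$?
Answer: $\frac{22539}{49} \approx 459.98$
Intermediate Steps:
$O{\left(Q,l \right)} = \frac{l}{4} + \frac{l}{Q}$ ($O{\left(Q,l \right)} = l \frac{1}{4} + \frac{l}{Q} = \frac{l}{4} + \frac{l}{Q}$)
$V = -14$ ($V = 2 - \left(-4 + \left(4 - 4\right)\right)^{2} = 2 - \left(-4 + 0\right)^{2} = 2 - \left(-4\right)^{2} = 2 - 16 = -14$)
$\left(\frac{1}{b + O{\left(12,7 \right)}} + V\right) \left(-33\right) = \left(\frac{1}{14 + \left(\frac{1}{4} \cdot 7 + \frac{7}{12}\right)} - 14\right) \left(-33\right) = \left(\frac{1}{14 + \left(\frac{7}{4} + 7 \cdot \frac{1}{12}\right)} - 14\right) \left(-33\right) = \left(\frac{1}{14 + \left(\frac{7}{4} + \frac{7}{12}\right)} - 14\right) \left(-33\right) = \left(\frac{1}{14 + \frac{7}{3}} - 14\right) \left(-33\right) = \left(\frac{1}{\frac{49}{3}} - 14\right) \left(-33\right) = \left(\frac{3}{49} - 14\right) \left(-33\right) = \left(- \frac{683}{49}\right) \left(-33\right) = \frac{22539}{49}$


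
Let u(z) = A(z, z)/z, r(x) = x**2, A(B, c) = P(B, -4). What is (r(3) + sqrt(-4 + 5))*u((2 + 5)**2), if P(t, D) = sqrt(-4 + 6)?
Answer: 10*sqrt(2)/49 ≈ 0.28862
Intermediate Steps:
P(t, D) = sqrt(2)
A(B, c) = sqrt(2)
u(z) = sqrt(2)/z
(r(3) + sqrt(-4 + 5))*u((2 + 5)**2) = (3**2 + sqrt(-4 + 5))*(sqrt(2)/((2 + 5)**2)) = (9 + sqrt(1))*(sqrt(2)/(7**2)) = (9 + 1)*(sqrt(2)/49) = 10*(sqrt(2)*(1/49)) = 10*(sqrt(2)/49) = 10*sqrt(2)/49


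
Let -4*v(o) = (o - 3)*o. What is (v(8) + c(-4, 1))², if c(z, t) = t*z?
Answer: 196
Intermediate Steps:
v(o) = -o*(-3 + o)/4 (v(o) = -(o - 3)*o/4 = -(-3 + o)*o/4 = -o*(-3 + o)/4)
(v(8) + c(-4, 1))² = ((¼)*8*(3 - 1*8) + 1*(-4))² = ((¼)*8*(3 - 8) - 4)² = ((¼)*8*(-5) - 4)² = (-10 - 4)² = (-14)² = 196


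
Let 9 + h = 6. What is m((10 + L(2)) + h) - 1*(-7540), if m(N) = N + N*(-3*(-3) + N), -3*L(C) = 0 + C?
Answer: 68791/9 ≈ 7643.4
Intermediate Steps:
h = -3 (h = -9 + 6 = -3)
L(C) = -C/3 (L(C) = -(0 + C)/3 = -C/3)
m(N) = N + N*(9 + N)
m((10 + L(2)) + h) - 1*(-7540) = ((10 - 1/3*2) - 3)*(10 + ((10 - 1/3*2) - 3)) - 1*(-7540) = ((10 - 2/3) - 3)*(10 + ((10 - 2/3) - 3)) + 7540 = (28/3 - 3)*(10 + (28/3 - 3)) + 7540 = 19*(10 + 19/3)/3 + 7540 = (19/3)*(49/3) + 7540 = 931/9 + 7540 = 68791/9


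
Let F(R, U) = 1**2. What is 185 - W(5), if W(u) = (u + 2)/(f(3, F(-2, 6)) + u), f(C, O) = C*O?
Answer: 1473/8 ≈ 184.13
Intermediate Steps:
F(R, U) = 1
W(u) = (2 + u)/(3 + u) (W(u) = (u + 2)/(3*1 + u) = (2 + u)/(3 + u))
185 - W(5) = 185 - (2 + 5)/(3 + 5) = 185 - 7/8 = 1473/8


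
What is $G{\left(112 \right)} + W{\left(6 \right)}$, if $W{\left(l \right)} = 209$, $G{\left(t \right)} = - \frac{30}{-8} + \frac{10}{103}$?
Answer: $\frac{87693}{412} \approx 212.85$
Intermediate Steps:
$G{\left(t \right)} = \frac{1585}{412}$ ($G{\left(t \right)} = \left(-30\right) \left(- \frac{1}{8}\right) + 10 \cdot \frac{1}{103} = \frac{15}{4} + \frac{10}{103} = \frac{1585}{412}$)
$G{\left(112 \right)} + W{\left(6 \right)} = \frac{1585}{412} + 209 = \frac{87693}{412}$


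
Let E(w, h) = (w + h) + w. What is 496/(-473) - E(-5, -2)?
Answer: 5180/473 ≈ 10.951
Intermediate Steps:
E(w, h) = h + 2*w (E(w, h) = (h + w) + w = h + 2*w)
496/(-473) - E(-5, -2) = 496/(-473) - (-2 + 2*(-5)) = 496*(-1/473) - (-2 - 10) = -496/473 - 1*(-12) = -496/473 + 12 = 5180/473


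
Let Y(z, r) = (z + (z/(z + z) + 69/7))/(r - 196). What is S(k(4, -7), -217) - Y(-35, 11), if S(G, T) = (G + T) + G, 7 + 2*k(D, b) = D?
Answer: -114029/518 ≈ -220.13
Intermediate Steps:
k(D, b) = -7/2 + D/2
S(G, T) = T + 2*G
Y(z, r) = (145/14 + z)/(-196 + r) (Y(z, r) = (z + (z/((2*z)) + 69*(⅐)))/(-196 + r) = (z + (z*(1/(2*z)) + 69/7))/(-196 + r) = (z + (½ + 69/7))/(-196 + r) = (z + 145/14)/(-196 + r) = (145/14 + z)/(-196 + r))
S(k(4, -7), -217) - Y(-35, 11) = (-217 + 2*(-7/2 + (½)*4)) - (145/14 - 35)/(-196 + 11) = (-217 + 2*(-7/2 + 2)) - (-345)/((-185)*14) = (-217 + 2*(-3/2)) - (-1)*(-345)/(185*14) = (-217 - 3) - 1*69/518 = -220 - 69/518 = -114029/518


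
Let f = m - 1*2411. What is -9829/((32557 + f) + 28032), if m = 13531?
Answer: -9829/71709 ≈ -0.13707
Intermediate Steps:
f = 11120 (f = 13531 - 1*2411 = 13531 - 2411 = 11120)
-9829/((32557 + f) + 28032) = -9829/((32557 + 11120) + 28032) = -9829/(43677 + 28032) = -9829/71709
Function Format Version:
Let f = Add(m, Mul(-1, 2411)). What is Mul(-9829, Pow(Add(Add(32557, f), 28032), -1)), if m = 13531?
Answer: Rational(-9829, 71709) ≈ -0.13707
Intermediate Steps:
f = 11120 (f = Add(13531, Mul(-1, 2411)) = Add(13531, -2411) = 11120)
Mul(-9829, Pow(Add(Add(32557, f), 28032), -1)) = Mul(-9829, Pow(Add(Add(32557, 11120), 28032), -1)) = Mul(-9829, Pow(Add(43677, 28032), -1)) = Mul(-9829, Pow(71709, -1)) = Mul(-9829, Rational(1, 71709)) = Rational(-9829, 71709)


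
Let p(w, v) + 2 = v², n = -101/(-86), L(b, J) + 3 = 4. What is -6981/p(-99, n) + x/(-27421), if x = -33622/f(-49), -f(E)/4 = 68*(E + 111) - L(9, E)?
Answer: 11935081832448979/1061251106730 ≈ 11246.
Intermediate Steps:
L(b, J) = 1 (L(b, J) = -3 + 4 = 1)
f(E) = -30188 - 272*E (f(E) = -4*(68*(E + 111) - 1*1) = -4*(68*(111 + E) - 1) = -4*((7548 + 68*E) - 1) = -4*(7547 + 68*E) = -30188 - 272*E)
n = 101/86 (n = -101*(-1/86) = 101/86 ≈ 1.1744)
x = 16811/8430 (x = -33622/(-30188 - 272*(-49)) = -33622/(-30188 + 13328) = -33622/(-16860) = -33622*(-1/16860) = 16811/8430 ≈ 1.9942)
p(w, v) = -2 + v²
-6981/p(-99, n) + x/(-27421) = -6981/(-2 + (101/86)²) + (16811/8430)/(-27421) = -6981/(-2 + 10201/7396) + (16811/8430)*(-1/27421) = -6981/(-4591/7396) - 16811/231159030 = -6981*(-7396/4591) - 16811/231159030 = 51631476/4591 - 16811/231159030 = 11935081832448979/1061251106730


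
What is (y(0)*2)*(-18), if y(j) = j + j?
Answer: 0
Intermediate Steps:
y(j) = 2*j
(y(0)*2)*(-18) = ((2*0)*2)*(-18) = (0*2)*(-18) = 0*(-18) = 0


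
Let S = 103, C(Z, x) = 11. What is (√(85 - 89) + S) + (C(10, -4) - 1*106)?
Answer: 8 + 2*I ≈ 8.0 + 2.0*I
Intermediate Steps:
(√(85 - 89) + S) + (C(10, -4) - 1*106) = (√(85 - 89) + 103) + (11 - 1*106) = (√(-4) + 103) + (11 - 106) = (2*I + 103) - 95 = (103 + 2*I) - 95 = 8 + 2*I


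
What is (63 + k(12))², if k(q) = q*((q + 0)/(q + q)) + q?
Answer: 6561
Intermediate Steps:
k(q) = 3*q/2 (k(q) = q*(q/((2*q))) + q = q*(q*(1/(2*q))) + q = q*(½) + q = q/2 + q = 3*q/2)
(63 + k(12))² = (63 + (3/2)*12)² = (63 + 18)² = 81² = 6561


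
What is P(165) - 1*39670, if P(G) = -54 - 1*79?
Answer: -39803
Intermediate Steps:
P(G) = -133 (P(G) = -54 - 79 = -133)
P(165) - 1*39670 = -133 - 1*39670 = -133 - 39670 = -39803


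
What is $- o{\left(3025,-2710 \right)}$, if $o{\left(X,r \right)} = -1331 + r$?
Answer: $4041$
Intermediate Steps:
$- o{\left(3025,-2710 \right)} = - (-1331 - 2710) = \left(-1\right) \left(-4041\right) = 4041$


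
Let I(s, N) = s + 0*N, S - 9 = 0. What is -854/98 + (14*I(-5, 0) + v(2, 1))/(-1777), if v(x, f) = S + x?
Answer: -107984/12439 ≈ -8.6811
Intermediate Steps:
S = 9 (S = 9 + 0 = 9)
I(s, N) = s (I(s, N) = s + 0 = s)
v(x, f) = 9 + x
-854/98 + (14*I(-5, 0) + v(2, 1))/(-1777) = -854/98 + (14*(-5) + (9 + 2))/(-1777) = -854*1/98 + (-70 + 11)*(-1/1777) = -61/7 - 59*(-1/1777) = -61/7 + 59/1777 = -107984/12439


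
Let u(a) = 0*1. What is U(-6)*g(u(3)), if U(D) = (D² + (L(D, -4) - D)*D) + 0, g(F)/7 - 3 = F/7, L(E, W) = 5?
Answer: -630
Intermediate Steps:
u(a) = 0
g(F) = 21 + F (g(F) = 21 + 7*(F/7) = 21 + F)
U(D) = D² + D*(5 - D) (U(D) = (D² + (5 - D)*D) + 0 = (D² + D*(5 - D)) + 0 = D² + D*(5 - D))
U(-6)*g(u(3)) = (5*(-6))*(21 + 0) = -30*21 = -630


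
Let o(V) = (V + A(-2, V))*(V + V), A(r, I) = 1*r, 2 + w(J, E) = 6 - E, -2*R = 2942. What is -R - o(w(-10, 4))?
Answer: 1471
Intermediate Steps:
R = -1471 (R = -½*2942 = -1471)
w(J, E) = 4 - E (w(J, E) = -2 + (6 - E) = 4 - E)
A(r, I) = r
o(V) = 2*V*(-2 + V) (o(V) = (V - 2)*(V + V) = (-2 + V)*(2*V) = 2*V*(-2 + V))
-R - o(w(-10, 4)) = -1*(-1471) - 2*(4 - 1*4)*(-2 + (4 - 1*4)) = 1471 - 2*(4 - 4)*(-2 + (4 - 4)) = 1471 - 2*0*(-2 + 0) = 1471 - 2*0*(-2) = 1471 - 1*0 = 1471 + 0 = 1471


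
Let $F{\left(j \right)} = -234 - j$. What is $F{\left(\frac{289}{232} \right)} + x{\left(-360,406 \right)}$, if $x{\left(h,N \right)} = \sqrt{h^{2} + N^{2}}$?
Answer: $- \frac{54577}{232} + 2 \sqrt{73609} \approx 307.37$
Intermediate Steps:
$x{\left(h,N \right)} = \sqrt{N^{2} + h^{2}}$
$F{\left(\frac{289}{232} \right)} + x{\left(-360,406 \right)} = \left(-234 - \frac{289}{232}\right) + \sqrt{406^{2} + \left(-360\right)^{2}} = \left(-234 - 289 \cdot \frac{1}{232}\right) + \sqrt{164836 + 129600} = \left(-234 - \frac{289}{232}\right) + \sqrt{294436} = \left(-234 - \frac{289}{232}\right) + 2 \sqrt{73609} = - \frac{54577}{232} + 2 \sqrt{73609}$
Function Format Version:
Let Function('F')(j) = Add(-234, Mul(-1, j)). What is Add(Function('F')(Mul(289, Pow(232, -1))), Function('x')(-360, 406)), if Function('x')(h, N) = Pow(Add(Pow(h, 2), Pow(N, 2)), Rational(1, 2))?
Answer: Add(Rational(-54577, 232), Mul(2, Pow(73609, Rational(1, 2)))) ≈ 307.37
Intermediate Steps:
Function('x')(h, N) = Pow(Add(Pow(N, 2), Pow(h, 2)), Rational(1, 2))
Add(Function('F')(Mul(289, Pow(232, -1))), Function('x')(-360, 406)) = Add(Add(-234, Mul(-1, Mul(289, Pow(232, -1)))), Pow(Add(Pow(406, 2), Pow(-360, 2)), Rational(1, 2))) = Add(Add(-234, Mul(-1, Mul(289, Rational(1, 232)))), Pow(Add(164836, 129600), Rational(1, 2))) = Add(Add(-234, Mul(-1, Rational(289, 232))), Pow(294436, Rational(1, 2))) = Add(Add(-234, Rational(-289, 232)), Mul(2, Pow(73609, Rational(1, 2)))) = Add(Rational(-54577, 232), Mul(2, Pow(73609, Rational(1, 2))))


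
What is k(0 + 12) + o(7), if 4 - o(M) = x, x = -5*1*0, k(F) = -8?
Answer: -4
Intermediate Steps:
x = 0 (x = -5*0 = 0)
o(M) = 4 (o(M) = 4 - 1*0 = 4 + 0 = 4)
k(0 + 12) + o(7) = -8 + 4 = -4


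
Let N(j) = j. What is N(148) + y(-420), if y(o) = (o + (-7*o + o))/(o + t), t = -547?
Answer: 141016/967 ≈ 145.83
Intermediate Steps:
y(o) = -5*o/(-547 + o) (y(o) = (o + (-7*o + o))/(o - 547) = (o - 6*o)/(-547 + o) = (-5*o)/(-547 + o) = -5*o/(-547 + o))
N(148) + y(-420) = 148 - 5*(-420)/(-547 - 420) = 148 - 5*(-420)/(-967) = 148 - 5*(-420)*(-1/967) = 148 - 2100/967 = 141016/967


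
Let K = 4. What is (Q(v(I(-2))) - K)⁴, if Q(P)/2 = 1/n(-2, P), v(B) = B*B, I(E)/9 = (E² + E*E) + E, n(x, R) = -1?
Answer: 1296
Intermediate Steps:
I(E) = 9*E + 18*E² (I(E) = 9*((E² + E*E) + E) = 9*((E² + E²) + E) = 9*(2*E² + E) = 9*(E + 2*E²) = 9*E + 18*E²)
v(B) = B²
Q(P) = -2 (Q(P) = 2*(1/(-1)) = 2*(1*(-1)) = 2*(-1) = -2)
(Q(v(I(-2))) - K)⁴ = (-2 - 1*4)⁴ = (-2 - 4)⁴ = (-6)⁴ = 1296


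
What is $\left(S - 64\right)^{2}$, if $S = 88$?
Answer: $576$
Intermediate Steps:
$\left(S - 64\right)^{2} = \left(88 - 64\right)^{2} = 24^{2} = 576$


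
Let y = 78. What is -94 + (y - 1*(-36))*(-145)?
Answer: -16624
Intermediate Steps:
-94 + (y - 1*(-36))*(-145) = -94 + (78 - 1*(-36))*(-145) = -94 + (78 + 36)*(-145) = -94 + 114*(-145) = -94 - 16530 = -16624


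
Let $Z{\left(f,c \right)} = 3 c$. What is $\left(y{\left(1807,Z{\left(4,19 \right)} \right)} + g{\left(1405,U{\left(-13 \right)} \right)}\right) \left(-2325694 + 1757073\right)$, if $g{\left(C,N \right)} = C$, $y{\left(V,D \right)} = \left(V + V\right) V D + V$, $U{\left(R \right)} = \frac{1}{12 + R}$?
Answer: $-211664389696358$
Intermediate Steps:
$y{\left(V,D \right)} = V + 2 D V^{2}$ ($y{\left(V,D \right)} = 2 V V D + V = 2 V^{2} D + V = 2 D V^{2} + V = V + 2 D V^{2}$)
$\left(y{\left(1807,Z{\left(4,19 \right)} \right)} + g{\left(1405,U{\left(-13 \right)} \right)}\right) \left(-2325694 + 1757073\right) = \left(1807 \left(1 + 2 \cdot 3 \cdot 19 \cdot 1807\right) + 1405\right) \left(-2325694 + 1757073\right) = \left(1807 \left(1 + 2 \cdot 57 \cdot 1807\right) + 1405\right) \left(-568621\right) = \left(1807 \left(1 + 205998\right) + 1405\right) \left(-568621\right) = \left(1807 \cdot 205999 + 1405\right) \left(-568621\right) = \left(372240193 + 1405\right) \left(-568621\right) = 372241598 \left(-568621\right) = -211664389696358$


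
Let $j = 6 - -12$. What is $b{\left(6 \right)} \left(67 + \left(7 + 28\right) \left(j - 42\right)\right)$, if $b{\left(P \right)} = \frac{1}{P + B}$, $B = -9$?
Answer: $\frac{773}{3} \approx 257.67$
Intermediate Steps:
$b{\left(P \right)} = \frac{1}{-9 + P}$ ($b{\left(P \right)} = \frac{1}{P - 9} = \frac{1}{-9 + P}$)
$j = 18$ ($j = 6 + 12 = 18$)
$b{\left(6 \right)} \left(67 + \left(7 + 28\right) \left(j - 42\right)\right) = \frac{67 + \left(7 + 28\right) \left(18 - 42\right)}{-9 + 6} = \frac{67 + 35 \left(-24\right)}{-3} = - \frac{67 - 840}{3} = \left(- \frac{1}{3}\right) \left(-773\right) = \frac{773}{3}$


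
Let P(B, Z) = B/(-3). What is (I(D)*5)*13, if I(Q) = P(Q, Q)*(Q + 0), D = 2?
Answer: -260/3 ≈ -86.667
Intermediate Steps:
P(B, Z) = -B/3 (P(B, Z) = B*(-⅓) = -B/3)
I(Q) = -Q²/3 (I(Q) = (-Q/3)*(Q + 0) = (-Q/3)*Q = -Q²/3)
(I(D)*5)*13 = (-⅓*2²*5)*13 = (-⅓*4*5)*13 = -4/3*5*13 = -20/3*13 = -260/3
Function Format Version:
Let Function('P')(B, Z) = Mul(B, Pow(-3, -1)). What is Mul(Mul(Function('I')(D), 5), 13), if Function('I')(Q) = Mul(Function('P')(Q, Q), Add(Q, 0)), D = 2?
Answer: Rational(-260, 3) ≈ -86.667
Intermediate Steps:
Function('P')(B, Z) = Mul(Rational(-1, 3), B) (Function('P')(B, Z) = Mul(B, Rational(-1, 3)) = Mul(Rational(-1, 3), B))
Function('I')(Q) = Mul(Rational(-1, 3), Pow(Q, 2)) (Function('I')(Q) = Mul(Mul(Rational(-1, 3), Q), Add(Q, 0)) = Mul(Mul(Rational(-1, 3), Q), Q) = Mul(Rational(-1, 3), Pow(Q, 2)))
Mul(Mul(Function('I')(D), 5), 13) = Mul(Mul(Mul(Rational(-1, 3), Pow(2, 2)), 5), 13) = Mul(Mul(Mul(Rational(-1, 3), 4), 5), 13) = Mul(Mul(Rational(-4, 3), 5), 13) = Mul(Rational(-20, 3), 13) = Rational(-260, 3)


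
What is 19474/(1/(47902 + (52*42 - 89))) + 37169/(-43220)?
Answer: 42080788963991/43220 ≈ 9.7364e+8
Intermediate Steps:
19474/(1/(47902 + (52*42 - 89))) + 37169/(-43220) = 19474/(1/(47902 + (2184 - 89))) + 37169*(-1/43220) = 19474/(1/(47902 + 2095)) - 37169/43220 = 19474/(1/49997) - 37169/43220 = 19474*49997 - 37169/43220 = 973641578 - 37169/43220 = 42080788963991/43220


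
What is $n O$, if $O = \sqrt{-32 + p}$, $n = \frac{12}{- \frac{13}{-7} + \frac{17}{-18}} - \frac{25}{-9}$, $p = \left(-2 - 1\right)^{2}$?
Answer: $\frac{16483 i \sqrt{23}}{1035} \approx 76.376 i$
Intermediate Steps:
$p = 9$ ($p = \left(-3\right)^{2} = 9$)
$n = \frac{16483}{1035}$ ($n = \frac{12}{\left(-13\right) \left(- \frac{1}{7}\right) + 17 \left(- \frac{1}{18}\right)} - - \frac{25}{9} = \frac{12}{\frac{13}{7} - \frac{17}{18}} + \frac{25}{9} = \frac{12}{\frac{115}{126}} + \frac{25}{9} = 12 \cdot \frac{126}{115} + \frac{25}{9} = \frac{1512}{115} + \frac{25}{9} = \frac{16483}{1035} \approx 15.926$)
$O = i \sqrt{23}$ ($O = \sqrt{-32 + 9} = \sqrt{-23} = i \sqrt{23} \approx 4.7958 i$)
$n O = \frac{16483 i \sqrt{23}}{1035}$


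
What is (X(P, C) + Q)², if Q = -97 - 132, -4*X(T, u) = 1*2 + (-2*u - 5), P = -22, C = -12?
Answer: 877969/16 ≈ 54873.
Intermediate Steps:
X(T, u) = ¾ + u/2 (X(T, u) = -(1*2 + (-2*u - 5))/4 = -(2 + (-5 - 2*u))/4 = -(-3 - 2*u)/4 = ¾ + u/2)
Q = -229
(X(P, C) + Q)² = ((¾ + (½)*(-12)) - 229)² = ((¾ - 6) - 229)² = (-21/4 - 229)² = (-937/4)² = 877969/16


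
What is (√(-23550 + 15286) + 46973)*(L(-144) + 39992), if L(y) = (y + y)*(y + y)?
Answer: 5774672728 + 245872*I*√2066 ≈ 5.7747e+9 + 1.1176e+7*I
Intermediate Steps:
L(y) = 4*y² (L(y) = (2*y)*(2*y) = 4*y²)
(√(-23550 + 15286) + 46973)*(L(-144) + 39992) = (√(-23550 + 15286) + 46973)*(4*(-144)² + 39992) = (√(-8264) + 46973)*(4*20736 + 39992) = (2*I*√2066 + 46973)*(82944 + 39992) = (46973 + 2*I*√2066)*122936 = 5774672728 + 245872*I*√2066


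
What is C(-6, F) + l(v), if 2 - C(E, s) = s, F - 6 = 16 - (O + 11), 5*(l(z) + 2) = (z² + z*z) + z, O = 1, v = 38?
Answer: 2876/5 ≈ 575.20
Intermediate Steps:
l(z) = -2 + z/5 + 2*z²/5 (l(z) = -2 + ((z² + z*z) + z)/5 = -2 + ((z² + z²) + z)/5 = -2 + (2*z² + z)/5 = -2 + (z + 2*z²)/5 = -2 + (z/5 + 2*z²/5) = -2 + z/5 + 2*z²/5)
F = 10 (F = 6 + (16 - (1 + 11)) = 6 + (16 - 1*12) = 6 + (16 - 12) = 6 + 4 = 10)
C(E, s) = 2 - s
C(-6, F) + l(v) = (2 - 1*10) + (-2 + (⅕)*38 + (⅖)*38²) = (2 - 10) + (-2 + 38/5 + (⅖)*1444) = -8 + (-2 + 38/5 + 2888/5) = -8 + 2916/5 = 2876/5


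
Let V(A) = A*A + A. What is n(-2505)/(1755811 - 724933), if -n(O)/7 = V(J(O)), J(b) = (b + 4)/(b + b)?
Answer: -131495077/25875140887800 ≈ -5.0819e-6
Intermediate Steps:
J(b) = (4 + b)/(2*b) (J(b) = (4 + b)/((2*b)) = (4 + b)*(1/(2*b)) = (4 + b)/(2*b))
V(A) = A + A**2 (V(A) = A**2 + A = A + A**2)
n(O) = -7*(1 + (4 + O)/(2*O))*(4 + O)/(2*O) (n(O) = -7*(4 + O)/(2*O)*(1 + (4 + O)/(2*O)) = -7*(1 + (4 + O)/(2*O))*(4 + O)/(2*O))
n(-2505)/(1755811 - 724933) = (-21/4 - 28/(-2505) - 28/(-2505)**2)/(1755811 - 724933) = (-21/4 - 28*(-1/2505) - 28*1/6275025)/1030878 = (-21/4 + 28/2505 - 28/6275025)*(1/1030878) = -131495077/25100100*1/1030878 = -131495077/25875140887800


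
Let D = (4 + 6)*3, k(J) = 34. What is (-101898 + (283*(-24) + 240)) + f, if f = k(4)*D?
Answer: -107430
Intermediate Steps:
D = 30 (D = 10*3 = 30)
f = 1020 (f = 34*30 = 1020)
(-101898 + (283*(-24) + 240)) + f = (-101898 + (283*(-24) + 240)) + 1020 = (-101898 + (-6792 + 240)) + 1020 = (-101898 - 6552) + 1020 = -108450 + 1020 = -107430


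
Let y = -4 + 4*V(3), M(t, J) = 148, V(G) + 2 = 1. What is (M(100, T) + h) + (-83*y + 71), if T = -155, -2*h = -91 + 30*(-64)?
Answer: 3777/2 ≈ 1888.5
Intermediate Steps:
h = 2011/2 (h = -(-91 + 30*(-64))/2 = -(-91 - 1920)/2 = -½*(-2011) = 2011/2 ≈ 1005.5)
V(G) = -1 (V(G) = -2 + 1 = -1)
y = -8 (y = -4 + 4*(-1) = -4 - 4 = -8)
(M(100, T) + h) + (-83*y + 71) = (148 + 2011/2) + (-83*(-8) + 71) = 2307/2 + (664 + 71) = 2307/2 + 735 = 3777/2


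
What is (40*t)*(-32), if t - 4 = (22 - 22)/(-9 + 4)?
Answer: -5120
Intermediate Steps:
t = 4 (t = 4 + (22 - 22)/(-9 + 4) = 4 + 0/(-5) = 4 + 0*(-⅕) = 4 + 0 = 4)
(40*t)*(-32) = (40*4)*(-32) = 160*(-32) = -5120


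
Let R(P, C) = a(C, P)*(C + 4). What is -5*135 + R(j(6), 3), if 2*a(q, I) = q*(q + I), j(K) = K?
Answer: -1161/2 ≈ -580.50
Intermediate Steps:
a(q, I) = q*(I + q)/2 (a(q, I) = (q*(q + I))/2 = (q*(I + q))/2 = q*(I + q)/2)
R(P, C) = C*(4 + C)*(C + P)/2 (R(P, C) = (C*(P + C)/2)*(C + 4) = (C*(C + P)/2)*(4 + C) = C*(4 + C)*(C + P)/2)
-5*135 + R(j(6), 3) = -5*135 + (½)*3*(4 + 3)*(3 + 6) = -675 + (½)*3*7*9 = -675 + 189/2 = -1161/2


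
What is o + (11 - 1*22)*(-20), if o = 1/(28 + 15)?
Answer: 9461/43 ≈ 220.02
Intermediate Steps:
o = 1/43 ≈ 0.023256
o + (11 - 1*22)*(-20) = 1/43 + (11 - 1*22)*(-20) = 1/43 + (11 - 22)*(-20) = 1/43 - 11*(-20) = 1/43 + 220 = 9461/43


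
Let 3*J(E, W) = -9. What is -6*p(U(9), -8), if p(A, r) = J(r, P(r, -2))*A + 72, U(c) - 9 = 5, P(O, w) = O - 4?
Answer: -180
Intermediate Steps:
P(O, w) = -4 + O
J(E, W) = -3 (J(E, W) = (⅓)*(-9) = -3)
U(c) = 14 (U(c) = 9 + 5 = 14)
p(A, r) = 72 - 3*A (p(A, r) = -3*A + 72 = 72 - 3*A)
-6*p(U(9), -8) = -6*(72 - 3*14) = -6*(72 - 42) = -6*30 = -180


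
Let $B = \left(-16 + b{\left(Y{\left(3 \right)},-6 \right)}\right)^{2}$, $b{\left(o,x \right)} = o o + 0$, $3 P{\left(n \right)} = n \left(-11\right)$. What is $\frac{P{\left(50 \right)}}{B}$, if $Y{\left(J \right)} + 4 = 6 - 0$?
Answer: $- \frac{275}{216} \approx -1.2731$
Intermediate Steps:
$P{\left(n \right)} = - \frac{11 n}{3}$ ($P{\left(n \right)} = \frac{n \left(-11\right)}{3} = \frac{\left(-11\right) n}{3} = - \frac{11 n}{3}$)
$Y{\left(J \right)} = 2$ ($Y{\left(J \right)} = -4 + \left(6 - 0\right) = -4 + \left(6 + 0\right) = -4 + 6 = 2$)
$b{\left(o,x \right)} = o^{2}$ ($b{\left(o,x \right)} = o^{2} + 0 = o^{2}$)
$B = 144$ ($B = \left(-16 + 2^{2}\right)^{2} = \left(-16 + 4\right)^{2} = \left(-12\right)^{2} = 144$)
$\frac{P{\left(50 \right)}}{B} = \frac{\left(- \frac{11}{3}\right) 50}{144} = \left(- \frac{550}{3}\right) \frac{1}{144} = - \frac{275}{216}$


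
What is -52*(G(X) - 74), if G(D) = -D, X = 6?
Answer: 4160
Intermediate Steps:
-52*(G(X) - 74) = -52*(-1*6 - 74) = -52*(-6 - 74) = -52*(-80) = 4160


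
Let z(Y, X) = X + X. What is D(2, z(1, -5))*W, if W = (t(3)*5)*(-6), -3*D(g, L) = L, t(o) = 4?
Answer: -400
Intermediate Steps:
z(Y, X) = 2*X
D(g, L) = -L/3
W = -120 (W = (4*5)*(-6) = 20*(-6) = -120)
D(2, z(1, -5))*W = -2*(-5)/3*(-120) = -⅓*(-10)*(-120) = (10/3)*(-120) = -400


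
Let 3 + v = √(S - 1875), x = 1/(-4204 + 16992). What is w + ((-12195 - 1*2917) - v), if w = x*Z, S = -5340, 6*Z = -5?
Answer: -1159283357/76728 - I*√7215 ≈ -15109.0 - 84.941*I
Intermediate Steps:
Z = -⅚ (Z = (⅙)*(-5) = -⅚ ≈ -0.83333)
x = 1/12788 ≈ 7.8198e-5
v = -3 + I*√7215 (v = -3 + √(-5340 - 1875) = -3 + √(-7215) = -3 + I*√7215 ≈ -3.0 + 84.941*I)
w = -5/76728 (w = (1/12788)*(-⅚) = -5/76728 ≈ -6.5165e-5)
w + ((-12195 - 1*2917) - v) = -5/76728 + ((-12195 - 1*2917) - (-3 + I*√7215)) = -5/76728 + ((-12195 - 2917) + (3 - I*√7215)) = -5/76728 + (-15112 + (3 - I*√7215)) = -5/76728 + (-15109 - I*√7215) = -1159283357/76728 - I*√7215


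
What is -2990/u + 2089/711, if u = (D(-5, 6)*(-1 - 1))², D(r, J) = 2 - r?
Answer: -858223/69678 ≈ -12.317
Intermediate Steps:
u = 196 (u = ((2 - 1*(-5))*(-1 - 1))² = ((2 + 5)*(-2))² = (7*(-2))² = (-14)² = 196)
-2990/u + 2089/711 = -2990/196 + 2089/711 = -2990*1/196 + 2089*(1/711) = -1495/98 + 2089/711 = -858223/69678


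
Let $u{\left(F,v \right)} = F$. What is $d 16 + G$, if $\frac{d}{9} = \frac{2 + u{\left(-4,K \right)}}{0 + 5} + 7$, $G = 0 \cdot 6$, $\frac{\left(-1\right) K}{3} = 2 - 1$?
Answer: $\frac{4752}{5} \approx 950.4$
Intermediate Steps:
$K = -3$ ($K = - 3 \left(2 - 1\right) = \left(-3\right) 1 = -3$)
$G = 0$
$d = \frac{297}{5}$ ($d = 9 \left(\frac{2 - 4}{0 + 5} + 7\right) = 9 \left(- \frac{2}{5} + 7\right) = 9 \cdot \frac{33}{5} = \frac{297}{5} \approx 59.4$)
$d 16 + G = \frac{297}{5} \cdot 16 + 0 = \frac{4752}{5} + 0 = \frac{4752}{5}$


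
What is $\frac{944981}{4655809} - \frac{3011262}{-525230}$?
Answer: $\frac{7258096545794}{1222685280535} \approx 5.9362$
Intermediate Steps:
$\frac{944981}{4655809} - \frac{3011262}{-525230} = 944981 \cdot \frac{1}{4655809} - - \frac{1505631}{262615} = \frac{944981}{4655809} + \frac{1505631}{262615} = \frac{7258096545794}{1222685280535}$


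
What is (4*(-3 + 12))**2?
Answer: 1296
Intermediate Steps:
(4*(-3 + 12))**2 = (4*9)**2 = 36**2 = 1296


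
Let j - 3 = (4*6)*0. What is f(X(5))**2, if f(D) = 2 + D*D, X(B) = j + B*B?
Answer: 617796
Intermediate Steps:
j = 3 (j = 3 + (4*6)*0 = 3 + 24*0 = 3 + 0 = 3)
X(B) = 3 + B**2 (X(B) = 3 + B*B = 3 + B**2)
f(D) = 2 + D**2
f(X(5))**2 = (2 + (3 + 5**2)**2)**2 = (2 + (3 + 25)**2)**2 = (2 + 28**2)**2 = (2 + 784)**2 = 786**2 = 617796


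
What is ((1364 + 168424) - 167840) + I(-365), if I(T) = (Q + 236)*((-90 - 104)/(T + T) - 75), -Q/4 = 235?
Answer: 19914732/365 ≈ 54561.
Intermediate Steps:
Q = -940 (Q = -4*235 = -940)
I(T) = 52800 + 68288/T (I(T) = (-940 + 236)*((-90 - 104)/(T + T) - 75) = -704*(-194*1/(2*T) - 75) = -704*(-97/T - 75) = -704*(-75 - 97/T) = 52800 + 68288/T)
((1364 + 168424) - 167840) + I(-365) = ((1364 + 168424) - 167840) + (52800 + 68288/(-365)) = (169788 - 167840) + (52800 + 68288*(-1/365)) = 1948 + (52800 - 68288/365) = 1948 + 19203712/365 = 19914732/365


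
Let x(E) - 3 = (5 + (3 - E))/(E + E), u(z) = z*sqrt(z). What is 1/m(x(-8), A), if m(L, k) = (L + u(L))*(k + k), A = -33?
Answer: 1/132 - sqrt(2)/132 ≈ -0.0031380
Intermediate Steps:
u(z) = z**(3/2)
x(E) = 3 + (8 - E)/(2*E) (x(E) = 3 + (5 + (3 - E))/(E + E) = 3 + (8 - E)/((2*E)) = 3 + (8 - E)*(1/(2*E)) = 3 + (8 - E)/(2*E))
m(L, k) = 2*k*(L + L**(3/2)) (m(L, k) = (L + L**(3/2))*(k + k) = (L + L**(3/2))*(2*k) = 2*k*(L + L**(3/2)))
1/m(x(-8), A) = 1/(2*(-33)*((5/2 + 4/(-8)) + (5/2 + 4/(-8))**(3/2))) = 1/(2*(-33)*((5/2 + 4*(-1/8)) + (5/2 + 4*(-1/8))**(3/2))) = 1/(2*(-33)*((5/2 - 1/2) + (5/2 - 1/2)**(3/2))) = 1/(2*(-33)*(2 + 2**(3/2))) = 1/(2*(-33)*(2 + 2*sqrt(2))) = 1/(-132 - 132*sqrt(2))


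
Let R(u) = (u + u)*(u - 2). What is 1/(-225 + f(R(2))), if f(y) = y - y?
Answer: -1/225 ≈ -0.0044444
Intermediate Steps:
R(u) = 2*u*(-2 + u) (R(u) = (2*u)*(-2 + u) = 2*u*(-2 + u))
f(y) = 0
1/(-225 + f(R(2))) = 1/(-225 + 0) = 1/(-225) = -1/225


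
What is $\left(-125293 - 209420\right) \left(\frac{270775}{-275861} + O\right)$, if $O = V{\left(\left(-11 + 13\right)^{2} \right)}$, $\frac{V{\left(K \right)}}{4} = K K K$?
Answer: $- \frac{23546939388033}{275861} \approx -8.5358 \cdot 10^{7}$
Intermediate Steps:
$V{\left(K \right)} = 4 K^{3}$ ($V{\left(K \right)} = 4 K K K = 4 K^{2} K = 4 K^{3}$)
$O = 256$ ($O = 4 \left(\left(-11 + 13\right)^{2}\right)^{3} = 4 \left(2^{2}\right)^{3} = 4 \cdot 4^{3} = 4 \cdot 64 = 256$)
$\left(-125293 - 209420\right) \left(\frac{270775}{-275861} + O\right) = \left(-125293 - 209420\right) \left(\frac{270775}{-275861} + 256\right) = - 334713 \left(270775 \left(- \frac{1}{275861}\right) + 256\right) = - 334713 \left(- \frac{270775}{275861} + 256\right) = \left(-334713\right) \frac{70349641}{275861} = - \frac{23546939388033}{275861}$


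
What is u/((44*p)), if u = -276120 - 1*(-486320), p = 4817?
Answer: 52550/52987 ≈ 0.99175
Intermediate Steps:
u = 210200 (u = -276120 + 486320 = 210200)
u/((44*p)) = 210200/((44*4817)) = 210200/211948 = 210200*(1/211948) = 52550/52987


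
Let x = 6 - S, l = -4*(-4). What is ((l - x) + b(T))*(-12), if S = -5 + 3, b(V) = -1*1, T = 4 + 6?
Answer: -84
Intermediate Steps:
T = 10
l = 16
b(V) = -1
S = -2
x = 8 (x = 6 - 1*(-2) = 6 + 2 = 8)
((l - x) + b(T))*(-12) = ((16 - 1*8) - 1)*(-12) = ((16 - 8) - 1)*(-12) = (8 - 1)*(-12) = 7*(-12) = -84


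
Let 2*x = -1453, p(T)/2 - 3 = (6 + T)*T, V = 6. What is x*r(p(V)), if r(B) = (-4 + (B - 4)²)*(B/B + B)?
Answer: -2337958368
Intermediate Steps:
p(T) = 6 + 2*T*(6 + T) (p(T) = 6 + 2*((6 + T)*T) = 6 + 2*(T*(6 + T)) = 6 + 2*T*(6 + T))
r(B) = (1 + B)*(-4 + (-4 + B)²) (r(B) = (-4 + (-4 + B)²)*(1 + B) = (1 + B)*(-4 + (-4 + B)²))
x = -1453/2 (x = (½)*(-1453) = -1453/2 ≈ -726.50)
x*r(p(V)) = -1453*(12 + (6 + 2*6² + 12*6)³ - 7*(6 + 2*6² + 12*6)² + 4*(6 + 2*6² + 12*6))/2 = -1453*(12 + (6 + 2*36 + 72)³ - 7*(6 + 2*36 + 72)² + 4*(6 + 2*36 + 72))/2 = -1453*(12 + (6 + 72 + 72)³ - 7*(6 + 72 + 72)² + 4*(6 + 72 + 72))/2 = -1453*(12 + 150³ - 7*150² + 4*150)/2 = -1453*(12 + 3375000 - 7*22500 + 600)/2 = -1453*(12 + 3375000 - 157500 + 600)/2 = -1453/2*3218112 = -2337958368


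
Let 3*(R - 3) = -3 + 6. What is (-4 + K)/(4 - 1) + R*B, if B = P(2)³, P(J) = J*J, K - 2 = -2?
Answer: 764/3 ≈ 254.67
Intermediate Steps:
K = 0 (K = 2 - 2 = 0)
P(J) = J²
R = 4 (R = 3 + (-3 + 6)/3 = 3 + (⅓)*3 = 3 + 1 = 4)
B = 64 (B = (2²)³ = 4³ = 64)
(-4 + K)/(4 - 1) + R*B = (-4 + 0)/(4 - 1) + 4*64 = -4/3 + 256 = 764/3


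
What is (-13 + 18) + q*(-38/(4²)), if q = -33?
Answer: 667/8 ≈ 83.375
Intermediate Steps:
(-13 + 18) + q*(-38/(4²)) = (-13 + 18) - (-1254)/(4²) = 5 - (-1254)/16 = 5 - 33*(-19/8) = 5 + 627/8 = 667/8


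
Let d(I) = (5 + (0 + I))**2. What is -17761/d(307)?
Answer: -17761/97344 ≈ -0.18246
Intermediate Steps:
d(I) = (5 + I)**2
-17761/d(307) = -17761/(5 + 307)**2 = -17761/(312**2) = -17761/97344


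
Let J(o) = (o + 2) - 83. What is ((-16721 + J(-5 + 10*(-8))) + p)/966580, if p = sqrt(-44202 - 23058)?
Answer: -16887/966580 + I*sqrt(16815)/483290 ≈ -0.017471 + 0.00026831*I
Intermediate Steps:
p = 2*I*sqrt(16815) (p = sqrt(-67260) = 2*I*sqrt(16815) ≈ 259.35*I)
J(o) = -81 + o (J(o) = (2 + o) - 83 = -81 + o)
((-16721 + J(-5 + 10*(-8))) + p)/966580 = ((-16721 + (-81 + (-5 + 10*(-8)))) + 2*I*sqrt(16815))/966580 = ((-16721 + (-81 + (-5 - 80))) + 2*I*sqrt(16815))*(1/966580) = ((-16721 + (-81 - 85)) + 2*I*sqrt(16815))*(1/966580) = ((-16721 - 166) + 2*I*sqrt(16815))*(1/966580) = (-16887 + 2*I*sqrt(16815))*(1/966580) = -16887/966580 + I*sqrt(16815)/483290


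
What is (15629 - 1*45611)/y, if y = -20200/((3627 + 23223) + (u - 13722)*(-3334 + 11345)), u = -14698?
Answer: -341263773807/1010 ≈ -3.3788e+8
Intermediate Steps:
y = 2020/22764577 (y = -20200/((3627 + 23223) + (-14698 - 13722)*(-3334 + 11345)) = -20200/(26850 - 28420*8011) = -20200/(26850 - 227672620) = -20200/(-227645770) = -20200*(-1/227645770) = 2020/22764577 ≈ 8.8734e-5)
(15629 - 1*45611)/y = (15629 - 1*45611)/(2020/22764577) = (15629 - 45611)*(22764577/2020) = -29982*22764577/2020 = -341263773807/1010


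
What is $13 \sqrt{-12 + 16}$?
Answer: $26$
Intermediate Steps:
$13 \sqrt{-12 + 16} = 13 \sqrt{4} = 13 \cdot 2 = 26$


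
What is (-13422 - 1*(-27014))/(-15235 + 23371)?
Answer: 1699/1017 ≈ 1.6706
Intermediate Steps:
(-13422 - 1*(-27014))/(-15235 + 23371) = (-13422 + 27014)/8136 = 13592*(1/8136) = 1699/1017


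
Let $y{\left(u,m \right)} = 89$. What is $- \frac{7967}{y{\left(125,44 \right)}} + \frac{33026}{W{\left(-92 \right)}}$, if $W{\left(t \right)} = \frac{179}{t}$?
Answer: $- \frac{271842981}{15931} \approx -17064.0$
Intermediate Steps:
$- \frac{7967}{y{\left(125,44 \right)}} + \frac{33026}{W{\left(-92 \right)}} = - \frac{7967}{89} + \frac{33026}{179 \frac{1}{-92}} = \left(-7967\right) \frac{1}{89} + \frac{33026}{179 \left(- \frac{1}{92}\right)} = - \frac{7967}{89} + \frac{33026}{- \frac{179}{92}} = - \frac{7967}{89} + 33026 \left(- \frac{92}{179}\right) = - \frac{7967}{89} - \frac{3038392}{179} = - \frac{271842981}{15931}$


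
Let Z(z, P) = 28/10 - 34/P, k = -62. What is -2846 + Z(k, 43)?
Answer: -611458/215 ≈ -2844.0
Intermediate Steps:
Z(z, P) = 14/5 - 34/P (Z(z, P) = 28*(⅒) - 34/P = 14/5 - 34/P)
-2846 + Z(k, 43) = -2846 + (14/5 - 34/43) = -2846 + 432/215 = -611458/215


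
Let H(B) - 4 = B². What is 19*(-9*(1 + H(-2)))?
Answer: -1539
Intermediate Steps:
H(B) = 4 + B²
19*(-9*(1 + H(-2))) = 19*(-9*(1 + (4 + (-2)²))) = 19*(-9*(1 + (4 + 4))) = 19*(-9*(1 + 8)) = 19*(-9*9) = 19*(-81) = -1539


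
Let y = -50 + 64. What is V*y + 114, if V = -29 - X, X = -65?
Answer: 618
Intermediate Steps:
y = 14
V = 36 (V = -29 - 1*(-65) = -29 + 65 = 36)
V*y + 114 = 36*14 + 114 = 504 + 114 = 618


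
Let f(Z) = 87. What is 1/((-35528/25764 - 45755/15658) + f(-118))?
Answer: 100853178/8340444175 ≈ 0.012092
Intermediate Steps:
1/((-35528/25764 - 45755/15658) + f(-118)) = 1/((-35528/25764 - 45755/15658) + 87) = 1/((-35528*1/25764 - 45755*1/15658) + 87) = 1/((-8882/6441 - 45755/15658) + 87) = 1/(-433782311/100853178 + 87) = 1/(8340444175/100853178) = 100853178/8340444175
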